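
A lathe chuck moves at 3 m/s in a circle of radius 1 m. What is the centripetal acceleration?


Given: v = 3 m/s, r = 1 m
Using a_c = v^2 / r
a_c = 3^2 / 1
a_c = 9 / 1
a_c = 9 m/s^2

9 m/s^2


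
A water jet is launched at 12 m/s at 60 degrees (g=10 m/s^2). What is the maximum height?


Given: v0 = 12 m/s, theta = 60 deg, g = 10 m/s^2
sin^2(60) = 3/4
Using H = v0^2 * sin^2(theta) / (2*g)
H = 12^2 * 3/4 / (2*10)
H = 144 * 3/4 / 20
H = 108 / 20
H = 27/5 m

27/5 m


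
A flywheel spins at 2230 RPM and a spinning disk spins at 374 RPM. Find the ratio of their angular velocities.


Given: RPM_A = 2230, RPM_B = 374
omega = 2*pi*RPM/60, so omega_A/omega_B = RPM_A / RPM_B
omega_A/omega_B = 2230 / 374
omega_A/omega_B = 1115/187

1115/187


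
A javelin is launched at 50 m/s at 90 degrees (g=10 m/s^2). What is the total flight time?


Given: v0 = 50 m/s, theta = 90 deg, g = 10 m/s^2
sin(90) = 1
Using T = 2*v0*sin(theta) / g
T = 2*50*1 / 10
T = 100 / 10
T = 10 s

10 s


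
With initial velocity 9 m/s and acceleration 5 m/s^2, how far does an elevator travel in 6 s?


Given: v0 = 9 m/s, a = 5 m/s^2, t = 6 s
Using s = v0*t + (1/2)*a*t^2
s = 9*6 + (1/2)*5*6^2
s = 54 + (1/2)*180
s = 54 + 90
s = 144

144 m


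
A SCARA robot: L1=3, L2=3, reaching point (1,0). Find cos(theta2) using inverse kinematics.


Given: L1 = 3, L2 = 3, target (x, y) = (1, 0)
Using cos(theta2) = (x^2 + y^2 - L1^2 - L2^2) / (2*L1*L2)
x^2 + y^2 = 1^2 + 0 = 1
L1^2 + L2^2 = 9 + 9 = 18
Numerator = 1 - 18 = -17
Denominator = 2*3*3 = 18
cos(theta2) = -17/18 = -17/18

-17/18


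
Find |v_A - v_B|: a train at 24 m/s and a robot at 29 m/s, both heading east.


Given: v_A = 24 m/s east, v_B = 29 m/s east
Both move in the same direction; relative speed = |v_A - v_B|
|24 - 29| = |-5|
= 5 m/s

5 m/s


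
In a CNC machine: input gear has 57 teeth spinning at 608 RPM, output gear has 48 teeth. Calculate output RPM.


Given: N1 = 57 teeth, w1 = 608 RPM, N2 = 48 teeth
Using N1*w1 = N2*w2
w2 = N1*w1 / N2
w2 = 57*608 / 48
w2 = 34656 / 48
w2 = 722 RPM

722 RPM


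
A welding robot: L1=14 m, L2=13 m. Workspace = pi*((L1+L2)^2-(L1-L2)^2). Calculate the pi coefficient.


Given: L1 = 14, L2 = 13
(L1+L2)^2 = (27)^2 = 729
(L1-L2)^2 = (1)^2 = 1
Difference = 729 - 1 = 728
This equals 4*L1*L2 = 4*14*13 = 728
Workspace area = 728*pi

728


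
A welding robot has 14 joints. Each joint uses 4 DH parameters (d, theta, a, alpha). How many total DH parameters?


Given: 14 joints, 4 DH parameters per joint (d, theta, a, alpha)
Total DH parameters = number_of_joints * 4
Total = 14 * 4
Total = 56

56


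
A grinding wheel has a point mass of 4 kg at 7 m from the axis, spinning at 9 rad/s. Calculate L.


Given: m = 4 kg, r = 7 m, omega = 9 rad/s
For a point mass: I = m*r^2
I = 4*7^2 = 4*49 = 196
L = I*omega = 196*9
L = 1764 kg*m^2/s

1764 kg*m^2/s


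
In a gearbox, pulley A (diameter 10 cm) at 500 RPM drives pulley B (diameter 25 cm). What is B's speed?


Given: D1 = 10 cm, w1 = 500 RPM, D2 = 25 cm
Using D1*w1 = D2*w2
w2 = D1*w1 / D2
w2 = 10*500 / 25
w2 = 5000 / 25
w2 = 200 RPM

200 RPM


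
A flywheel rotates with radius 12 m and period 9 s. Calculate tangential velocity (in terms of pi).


Given: radius r = 12 m, period T = 9 s
Using v = 2*pi*r / T
v = 2*pi*12 / 9
v = 24*pi / 9
v = 8/3*pi m/s

8/3*pi m/s


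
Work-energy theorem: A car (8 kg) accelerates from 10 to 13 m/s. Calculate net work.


Given: m = 8 kg, v0 = 10 m/s, v = 13 m/s
Using W = (1/2)*m*(v^2 - v0^2)
v^2 = 13^2 = 169
v0^2 = 10^2 = 100
v^2 - v0^2 = 169 - 100 = 69
W = (1/2)*8*69 = 276 J

276 J


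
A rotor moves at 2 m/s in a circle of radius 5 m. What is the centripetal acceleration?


Given: v = 2 m/s, r = 5 m
Using a_c = v^2 / r
a_c = 2^2 / 5
a_c = 4 / 5
a_c = 4/5 m/s^2

4/5 m/s^2


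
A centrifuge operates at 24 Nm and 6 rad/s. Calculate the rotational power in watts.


Given: tau = 24 Nm, omega = 6 rad/s
Using P = tau * omega
P = 24 * 6
P = 144 W

144 W


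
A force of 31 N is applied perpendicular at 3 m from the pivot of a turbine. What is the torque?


Given: F = 31 N, r = 3 m, angle = 90 deg (perpendicular)
Using tau = F * r * sin(90)
sin(90) = 1
tau = 31 * 3 * 1
tau = 93 Nm

93 Nm


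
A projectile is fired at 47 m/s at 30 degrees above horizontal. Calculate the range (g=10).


Given: v0 = 47 m/s, theta = 30 deg, g = 10 m/s^2
sin(2*30) = sin(60) = sqrt(3)/2
Using R = v0^2 * sin(2*theta) / g
R = 47^2 * (sqrt(3)/2) / 10
R = 2209 * sqrt(3) / 20
R = 2209/20*sqrt(3) m

2209/20*sqrt(3) m


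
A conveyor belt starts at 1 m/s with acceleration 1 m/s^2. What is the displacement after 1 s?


Given: v0 = 1 m/s, a = 1 m/s^2, t = 1 s
Using s = v0*t + (1/2)*a*t^2
s = 1*1 + (1/2)*1*1^2
s = 1 + (1/2)*1
s = 1 + 1/2
s = 3/2

3/2 m


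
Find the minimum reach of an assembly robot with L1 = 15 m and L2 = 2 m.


Given: L1 = 15 m, L2 = 2 m
For a 2-link planar arm, min reach = |L1 - L2| (second link folded back)
Min reach = |15 - 2|
Min reach = 13 m

13 m


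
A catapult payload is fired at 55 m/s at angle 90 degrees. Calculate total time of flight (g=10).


Given: v0 = 55 m/s, theta = 90 deg, g = 10 m/s^2
sin(90) = 1
Using T = 2*v0*sin(theta) / g
T = 2*55*1 / 10
T = 110 / 10
T = 11 s

11 s


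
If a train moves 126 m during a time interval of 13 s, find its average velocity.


Given: distance d = 126 m, time t = 13 s
Using v = d / t
v = 126 / 13
v = 126/13 m/s

126/13 m/s


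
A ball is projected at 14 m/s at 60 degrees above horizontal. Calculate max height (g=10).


Given: v0 = 14 m/s, theta = 60 deg, g = 10 m/s^2
sin^2(60) = 3/4
Using H = v0^2 * sin^2(theta) / (2*g)
H = 14^2 * 3/4 / (2*10)
H = 196 * 3/4 / 20
H = 147 / 20
H = 147/20 m

147/20 m


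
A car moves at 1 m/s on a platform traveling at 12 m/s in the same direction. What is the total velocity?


Given: object velocity = 1 m/s, platform velocity = 12 m/s (same direction)
Using classical velocity addition: v_total = v_object + v_platform
v_total = 1 + 12
v_total = 13 m/s

13 m/s


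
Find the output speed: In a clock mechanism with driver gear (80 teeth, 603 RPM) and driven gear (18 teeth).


Given: N1 = 80 teeth, w1 = 603 RPM, N2 = 18 teeth
Using N1*w1 = N2*w2
w2 = N1*w1 / N2
w2 = 80*603 / 18
w2 = 48240 / 18
w2 = 2680 RPM

2680 RPM


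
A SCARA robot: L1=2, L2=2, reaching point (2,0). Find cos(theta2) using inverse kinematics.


Given: L1 = 2, L2 = 2, target (x, y) = (2, 0)
Using cos(theta2) = (x^2 + y^2 - L1^2 - L2^2) / (2*L1*L2)
x^2 + y^2 = 2^2 + 0 = 4
L1^2 + L2^2 = 4 + 4 = 8
Numerator = 4 - 8 = -4
Denominator = 2*2*2 = 8
cos(theta2) = -4/8 = -1/2

-1/2


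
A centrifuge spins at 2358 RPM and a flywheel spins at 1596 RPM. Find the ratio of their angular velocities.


Given: RPM_A = 2358, RPM_B = 1596
omega = 2*pi*RPM/60, so omega_A/omega_B = RPM_A / RPM_B
omega_A/omega_B = 2358 / 1596
omega_A/omega_B = 393/266

393/266


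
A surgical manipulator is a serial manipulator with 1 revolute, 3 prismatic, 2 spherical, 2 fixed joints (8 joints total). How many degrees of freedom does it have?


Given: serial robot with 1 revolute, 3 prismatic, 2 spherical, 2 fixed joints
DOF contribution per joint type: revolute=1, prismatic=1, spherical=3, fixed=0
DOF = 1*1 + 3*1 + 2*3 + 2*0
DOF = 10

10


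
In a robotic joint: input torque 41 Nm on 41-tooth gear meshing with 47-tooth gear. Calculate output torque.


Given: N1 = 41, N2 = 47, T1 = 41 Nm
Using T2/T1 = N2/N1
T2 = T1 * N2 / N1
T2 = 41 * 47 / 41
T2 = 1927 / 41
T2 = 47 Nm

47 Nm


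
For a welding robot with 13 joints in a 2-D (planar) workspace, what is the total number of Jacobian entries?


Given: task space dimension = 2, joints = 13
Jacobian is a 2 x 13 matrix
Total entries = rows * columns
Total = 2 * 13
Total = 26

26


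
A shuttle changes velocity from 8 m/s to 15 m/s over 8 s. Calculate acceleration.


Given: initial velocity v0 = 8 m/s, final velocity v = 15 m/s, time t = 8 s
Using a = (v - v0) / t
a = (15 - 8) / 8
a = 7 / 8
a = 7/8 m/s^2

7/8 m/s^2


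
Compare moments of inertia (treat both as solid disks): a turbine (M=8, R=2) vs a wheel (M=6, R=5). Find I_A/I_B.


Given: M1=8 kg, R1=2 m, M2=6 kg, R2=5 m
For a disk: I = (1/2)*M*R^2, so I_A/I_B = (M1*R1^2)/(M2*R2^2)
M1*R1^2 = 8*4 = 32
M2*R2^2 = 6*25 = 150
I_A/I_B = 32/150 = 16/75

16/75


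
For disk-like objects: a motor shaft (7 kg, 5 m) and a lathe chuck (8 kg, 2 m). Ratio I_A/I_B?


Given: M1=7 kg, R1=5 m, M2=8 kg, R2=2 m
For a disk: I = (1/2)*M*R^2, so I_A/I_B = (M1*R1^2)/(M2*R2^2)
M1*R1^2 = 7*25 = 175
M2*R2^2 = 8*4 = 32
I_A/I_B = 175/32 = 175/32

175/32


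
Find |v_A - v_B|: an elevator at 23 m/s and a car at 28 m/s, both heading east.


Given: v_A = 23 m/s east, v_B = 28 m/s east
Both move in the same direction; relative speed = |v_A - v_B|
|23 - 28| = |-5|
= 5 m/s

5 m/s


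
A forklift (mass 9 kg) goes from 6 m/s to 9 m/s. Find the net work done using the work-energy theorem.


Given: m = 9 kg, v0 = 6 m/s, v = 9 m/s
Using W = (1/2)*m*(v^2 - v0^2)
v^2 = 9^2 = 81
v0^2 = 6^2 = 36
v^2 - v0^2 = 81 - 36 = 45
W = (1/2)*9*45 = 405/2 J

405/2 J


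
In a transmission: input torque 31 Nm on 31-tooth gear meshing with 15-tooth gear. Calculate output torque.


Given: N1 = 31, N2 = 15, T1 = 31 Nm
Using T2/T1 = N2/N1
T2 = T1 * N2 / N1
T2 = 31 * 15 / 31
T2 = 465 / 31
T2 = 15 Nm

15 Nm


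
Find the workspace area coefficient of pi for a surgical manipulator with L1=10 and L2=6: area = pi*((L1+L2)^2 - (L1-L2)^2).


Given: L1 = 10, L2 = 6
(L1+L2)^2 = (16)^2 = 256
(L1-L2)^2 = (4)^2 = 16
Difference = 256 - 16 = 240
This equals 4*L1*L2 = 4*10*6 = 240
Workspace area = 240*pi

240


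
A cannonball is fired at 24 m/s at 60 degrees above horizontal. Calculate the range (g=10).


Given: v0 = 24 m/s, theta = 60 deg, g = 10 m/s^2
sin(2*60) = sin(120) = sqrt(3)/2
Using R = v0^2 * sin(2*theta) / g
R = 24^2 * (sqrt(3)/2) / 10
R = 576 * sqrt(3) / 20
R = 144/5*sqrt(3) m

144/5*sqrt(3) m


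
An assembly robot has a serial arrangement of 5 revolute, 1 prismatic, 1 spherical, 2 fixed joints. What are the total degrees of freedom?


Given: serial robot with 5 revolute, 1 prismatic, 1 spherical, 2 fixed joints
DOF contribution per joint type: revolute=1, prismatic=1, spherical=3, fixed=0
DOF = 5*1 + 1*1 + 1*3 + 2*0
DOF = 9

9


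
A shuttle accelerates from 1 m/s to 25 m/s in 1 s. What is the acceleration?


Given: initial velocity v0 = 1 m/s, final velocity v = 25 m/s, time t = 1 s
Using a = (v - v0) / t
a = (25 - 1) / 1
a = 24 / 1
a = 24 m/s^2

24 m/s^2


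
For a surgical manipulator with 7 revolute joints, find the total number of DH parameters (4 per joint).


Given: 7 joints, 4 DH parameters per joint (d, theta, a, alpha)
Total DH parameters = number_of_joints * 4
Total = 7 * 4
Total = 28

28


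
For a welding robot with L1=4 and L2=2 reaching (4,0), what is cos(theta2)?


Given: L1 = 4, L2 = 2, target (x, y) = (4, 0)
Using cos(theta2) = (x^2 + y^2 - L1^2 - L2^2) / (2*L1*L2)
x^2 + y^2 = 4^2 + 0 = 16
L1^2 + L2^2 = 16 + 4 = 20
Numerator = 16 - 20 = -4
Denominator = 2*4*2 = 16
cos(theta2) = -4/16 = -1/4

-1/4


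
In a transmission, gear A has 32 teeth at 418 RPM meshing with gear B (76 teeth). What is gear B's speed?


Given: N1 = 32 teeth, w1 = 418 RPM, N2 = 76 teeth
Using N1*w1 = N2*w2
w2 = N1*w1 / N2
w2 = 32*418 / 76
w2 = 13376 / 76
w2 = 176 RPM

176 RPM


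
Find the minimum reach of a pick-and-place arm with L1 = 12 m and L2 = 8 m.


Given: L1 = 12 m, L2 = 8 m
For a 2-link planar arm, min reach = |L1 - L2| (second link folded back)
Min reach = |12 - 8|
Min reach = 4 m

4 m


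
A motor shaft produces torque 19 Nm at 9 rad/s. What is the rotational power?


Given: tau = 19 Nm, omega = 9 rad/s
Using P = tau * omega
P = 19 * 9
P = 171 W

171 W


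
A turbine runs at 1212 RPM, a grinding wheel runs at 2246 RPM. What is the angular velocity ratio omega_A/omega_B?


Given: RPM_A = 1212, RPM_B = 2246
omega = 2*pi*RPM/60, so omega_A/omega_B = RPM_A / RPM_B
omega_A/omega_B = 1212 / 2246
omega_A/omega_B = 606/1123

606/1123


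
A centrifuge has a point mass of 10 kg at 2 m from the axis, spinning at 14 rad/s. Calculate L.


Given: m = 10 kg, r = 2 m, omega = 14 rad/s
For a point mass: I = m*r^2
I = 10*2^2 = 10*4 = 40
L = I*omega = 40*14
L = 560 kg*m^2/s

560 kg*m^2/s


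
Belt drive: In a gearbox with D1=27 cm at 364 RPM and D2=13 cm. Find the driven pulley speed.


Given: D1 = 27 cm, w1 = 364 RPM, D2 = 13 cm
Using D1*w1 = D2*w2
w2 = D1*w1 / D2
w2 = 27*364 / 13
w2 = 9828 / 13
w2 = 756 RPM

756 RPM


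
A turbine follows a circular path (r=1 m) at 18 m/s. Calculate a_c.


Given: v = 18 m/s, r = 1 m
Using a_c = v^2 / r
a_c = 18^2 / 1
a_c = 324 / 1
a_c = 324 m/s^2

324 m/s^2


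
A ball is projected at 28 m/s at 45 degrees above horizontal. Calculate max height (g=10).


Given: v0 = 28 m/s, theta = 45 deg, g = 10 m/s^2
sin^2(45) = 1/2
Using H = v0^2 * sin^2(theta) / (2*g)
H = 28^2 * 1/2 / (2*10)
H = 784 * 1/2 / 20
H = 392 / 20
H = 98/5 m

98/5 m


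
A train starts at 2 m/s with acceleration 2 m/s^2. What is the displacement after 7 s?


Given: v0 = 2 m/s, a = 2 m/s^2, t = 7 s
Using s = v0*t + (1/2)*a*t^2
s = 2*7 + (1/2)*2*7^2
s = 14 + (1/2)*98
s = 14 + 49
s = 63

63 m


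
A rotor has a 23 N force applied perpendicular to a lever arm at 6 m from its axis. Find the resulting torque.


Given: F = 23 N, r = 6 m, angle = 90 deg (perpendicular)
Using tau = F * r * sin(90)
sin(90) = 1
tau = 23 * 6 * 1
tau = 138 Nm

138 Nm


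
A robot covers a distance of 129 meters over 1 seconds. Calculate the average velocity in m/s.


Given: distance d = 129 m, time t = 1 s
Using v = d / t
v = 129 / 1
v = 129 m/s

129 m/s


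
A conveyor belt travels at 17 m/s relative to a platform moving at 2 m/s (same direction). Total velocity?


Given: object velocity = 17 m/s, platform velocity = 2 m/s (same direction)
Using classical velocity addition: v_total = v_object + v_platform
v_total = 17 + 2
v_total = 19 m/s

19 m/s


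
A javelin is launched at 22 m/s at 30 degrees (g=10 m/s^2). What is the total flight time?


Given: v0 = 22 m/s, theta = 30 deg, g = 10 m/s^2
sin(30) = 1/2
Using T = 2*v0*sin(theta) / g
T = 2*22*1/2 / 10
T = 22 / 10
T = 11/5 s

11/5 s


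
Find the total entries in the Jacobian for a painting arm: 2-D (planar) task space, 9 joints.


Given: task space dimension = 2, joints = 9
Jacobian is a 2 x 9 matrix
Total entries = rows * columns
Total = 2 * 9
Total = 18

18


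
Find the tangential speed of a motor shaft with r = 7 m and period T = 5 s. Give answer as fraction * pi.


Given: radius r = 7 m, period T = 5 s
Using v = 2*pi*r / T
v = 2*pi*7 / 5
v = 14*pi / 5
v = 14/5*pi m/s

14/5*pi m/s


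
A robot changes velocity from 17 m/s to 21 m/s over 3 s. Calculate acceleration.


Given: initial velocity v0 = 17 m/s, final velocity v = 21 m/s, time t = 3 s
Using a = (v - v0) / t
a = (21 - 17) / 3
a = 4 / 3
a = 4/3 m/s^2

4/3 m/s^2


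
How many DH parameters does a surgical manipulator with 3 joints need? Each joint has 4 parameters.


Given: 3 joints, 4 DH parameters per joint (d, theta, a, alpha)
Total DH parameters = number_of_joints * 4
Total = 3 * 4
Total = 12

12


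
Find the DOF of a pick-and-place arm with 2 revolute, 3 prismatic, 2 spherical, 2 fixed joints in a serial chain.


Given: serial robot with 2 revolute, 3 prismatic, 2 spherical, 2 fixed joints
DOF contribution per joint type: revolute=1, prismatic=1, spherical=3, fixed=0
DOF = 2*1 + 3*1 + 2*3 + 2*0
DOF = 11

11


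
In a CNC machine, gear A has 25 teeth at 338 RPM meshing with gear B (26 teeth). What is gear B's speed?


Given: N1 = 25 teeth, w1 = 338 RPM, N2 = 26 teeth
Using N1*w1 = N2*w2
w2 = N1*w1 / N2
w2 = 25*338 / 26
w2 = 8450 / 26
w2 = 325 RPM

325 RPM


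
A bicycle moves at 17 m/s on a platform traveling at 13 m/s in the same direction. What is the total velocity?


Given: object velocity = 17 m/s, platform velocity = 13 m/s (same direction)
Using classical velocity addition: v_total = v_object + v_platform
v_total = 17 + 13
v_total = 30 m/s

30 m/s


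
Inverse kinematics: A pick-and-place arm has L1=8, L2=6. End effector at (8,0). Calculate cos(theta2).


Given: L1 = 8, L2 = 6, target (x, y) = (8, 0)
Using cos(theta2) = (x^2 + y^2 - L1^2 - L2^2) / (2*L1*L2)
x^2 + y^2 = 8^2 + 0 = 64
L1^2 + L2^2 = 64 + 36 = 100
Numerator = 64 - 100 = -36
Denominator = 2*8*6 = 96
cos(theta2) = -36/96 = -3/8

-3/8


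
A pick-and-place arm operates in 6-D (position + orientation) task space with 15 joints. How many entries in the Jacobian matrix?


Given: task space dimension = 6, joints = 15
Jacobian is a 6 x 15 matrix
Total entries = rows * columns
Total = 6 * 15
Total = 90

90


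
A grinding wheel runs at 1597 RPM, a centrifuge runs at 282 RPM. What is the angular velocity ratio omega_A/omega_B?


Given: RPM_A = 1597, RPM_B = 282
omega = 2*pi*RPM/60, so omega_A/omega_B = RPM_A / RPM_B
omega_A/omega_B = 1597 / 282
omega_A/omega_B = 1597/282

1597/282


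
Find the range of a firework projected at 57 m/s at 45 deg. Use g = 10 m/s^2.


Given: v0 = 57 m/s, theta = 45 deg, g = 10 m/s^2
sin(2*45) = sin(90) = 1
Using R = v0^2 * sin(2*theta) / g
R = 57^2 * 1 / 10
R = 3249 / 10
R = 3249/10 m

3249/10 m


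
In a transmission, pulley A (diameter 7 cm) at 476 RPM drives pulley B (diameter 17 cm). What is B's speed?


Given: D1 = 7 cm, w1 = 476 RPM, D2 = 17 cm
Using D1*w1 = D2*w2
w2 = D1*w1 / D2
w2 = 7*476 / 17
w2 = 3332 / 17
w2 = 196 RPM

196 RPM


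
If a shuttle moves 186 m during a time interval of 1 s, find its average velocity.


Given: distance d = 186 m, time t = 1 s
Using v = d / t
v = 186 / 1
v = 186 m/s

186 m/s


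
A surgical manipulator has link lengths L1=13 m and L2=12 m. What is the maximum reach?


Given: L1 = 13 m, L2 = 12 m
For a 2-link planar arm, max reach = L1 + L2 (fully extended)
Max reach = 13 + 12
Max reach = 25 m

25 m


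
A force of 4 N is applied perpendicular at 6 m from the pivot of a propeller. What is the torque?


Given: F = 4 N, r = 6 m, angle = 90 deg (perpendicular)
Using tau = F * r * sin(90)
sin(90) = 1
tau = 4 * 6 * 1
tau = 24 Nm

24 Nm


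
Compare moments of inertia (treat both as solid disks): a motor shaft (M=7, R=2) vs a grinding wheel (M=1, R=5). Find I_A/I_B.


Given: M1=7 kg, R1=2 m, M2=1 kg, R2=5 m
For a disk: I = (1/2)*M*R^2, so I_A/I_B = (M1*R1^2)/(M2*R2^2)
M1*R1^2 = 7*4 = 28
M2*R2^2 = 1*25 = 25
I_A/I_B = 28/25 = 28/25

28/25


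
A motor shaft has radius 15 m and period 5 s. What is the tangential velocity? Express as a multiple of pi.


Given: radius r = 15 m, period T = 5 s
Using v = 2*pi*r / T
v = 2*pi*15 / 5
v = 30*pi / 5
v = 6*pi m/s

6*pi m/s


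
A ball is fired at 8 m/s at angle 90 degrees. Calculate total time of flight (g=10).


Given: v0 = 8 m/s, theta = 90 deg, g = 10 m/s^2
sin(90) = 1
Using T = 2*v0*sin(theta) / g
T = 2*8*1 / 10
T = 16 / 10
T = 8/5 s

8/5 s


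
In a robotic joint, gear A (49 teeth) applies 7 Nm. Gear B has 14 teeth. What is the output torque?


Given: N1 = 49, N2 = 14, T1 = 7 Nm
Using T2/T1 = N2/N1
T2 = T1 * N2 / N1
T2 = 7 * 14 / 49
T2 = 98 / 49
T2 = 2 Nm

2 Nm


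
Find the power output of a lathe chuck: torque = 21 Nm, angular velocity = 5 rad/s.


Given: tau = 21 Nm, omega = 5 rad/s
Using P = tau * omega
P = 21 * 5
P = 105 W

105 W


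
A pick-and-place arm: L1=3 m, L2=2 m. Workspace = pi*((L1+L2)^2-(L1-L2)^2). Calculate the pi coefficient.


Given: L1 = 3, L2 = 2
(L1+L2)^2 = (5)^2 = 25
(L1-L2)^2 = (1)^2 = 1
Difference = 25 - 1 = 24
This equals 4*L1*L2 = 4*3*2 = 24
Workspace area = 24*pi

24


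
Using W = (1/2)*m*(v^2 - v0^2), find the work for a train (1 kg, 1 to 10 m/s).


Given: m = 1 kg, v0 = 1 m/s, v = 10 m/s
Using W = (1/2)*m*(v^2 - v0^2)
v^2 = 10^2 = 100
v0^2 = 1^2 = 1
v^2 - v0^2 = 100 - 1 = 99
W = (1/2)*1*99 = 99/2 J

99/2 J


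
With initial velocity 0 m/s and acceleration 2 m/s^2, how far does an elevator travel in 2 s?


Given: v0 = 0 m/s, a = 2 m/s^2, t = 2 s
Using s = v0*t + (1/2)*a*t^2
s = 0*2 + (1/2)*2*2^2
s = 0 + (1/2)*8
s = 0 + 4
s = 4

4 m


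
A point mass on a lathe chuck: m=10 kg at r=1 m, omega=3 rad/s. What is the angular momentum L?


Given: m = 10 kg, r = 1 m, omega = 3 rad/s
For a point mass: I = m*r^2
I = 10*1^2 = 10*1 = 10
L = I*omega = 10*3
L = 30 kg*m^2/s

30 kg*m^2/s


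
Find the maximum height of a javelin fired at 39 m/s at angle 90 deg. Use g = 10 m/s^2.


Given: v0 = 39 m/s, theta = 90 deg, g = 10 m/s^2
sin^2(90) = 1
Using H = v0^2 * sin^2(theta) / (2*g)
H = 39^2 * 1 / (2*10)
H = 1521 * 1 / 20
H = 1521 / 20
H = 1521/20 m

1521/20 m


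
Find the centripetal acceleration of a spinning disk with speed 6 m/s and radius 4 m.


Given: v = 6 m/s, r = 4 m
Using a_c = v^2 / r
a_c = 6^2 / 4
a_c = 36 / 4
a_c = 9 m/s^2

9 m/s^2


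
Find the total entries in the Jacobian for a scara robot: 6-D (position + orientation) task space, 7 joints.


Given: task space dimension = 6, joints = 7
Jacobian is a 6 x 7 matrix
Total entries = rows * columns
Total = 6 * 7
Total = 42

42


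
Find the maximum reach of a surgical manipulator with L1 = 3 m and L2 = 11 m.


Given: L1 = 3 m, L2 = 11 m
For a 2-link planar arm, max reach = L1 + L2 (fully extended)
Max reach = 3 + 11
Max reach = 14 m

14 m


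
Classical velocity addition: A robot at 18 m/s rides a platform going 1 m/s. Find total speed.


Given: object velocity = 18 m/s, platform velocity = 1 m/s (same direction)
Using classical velocity addition: v_total = v_object + v_platform
v_total = 18 + 1
v_total = 19 m/s

19 m/s


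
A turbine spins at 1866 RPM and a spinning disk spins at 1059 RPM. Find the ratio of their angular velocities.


Given: RPM_A = 1866, RPM_B = 1059
omega = 2*pi*RPM/60, so omega_A/omega_B = RPM_A / RPM_B
omega_A/omega_B = 1866 / 1059
omega_A/omega_B = 622/353

622/353


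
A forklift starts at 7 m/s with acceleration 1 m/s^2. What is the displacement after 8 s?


Given: v0 = 7 m/s, a = 1 m/s^2, t = 8 s
Using s = v0*t + (1/2)*a*t^2
s = 7*8 + (1/2)*1*8^2
s = 56 + (1/2)*64
s = 56 + 32
s = 88

88 m


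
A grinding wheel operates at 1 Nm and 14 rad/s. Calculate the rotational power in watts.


Given: tau = 1 Nm, omega = 14 rad/s
Using P = tau * omega
P = 1 * 14
P = 14 W

14 W


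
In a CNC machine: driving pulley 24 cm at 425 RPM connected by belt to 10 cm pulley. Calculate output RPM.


Given: D1 = 24 cm, w1 = 425 RPM, D2 = 10 cm
Using D1*w1 = D2*w2
w2 = D1*w1 / D2
w2 = 24*425 / 10
w2 = 10200 / 10
w2 = 1020 RPM

1020 RPM


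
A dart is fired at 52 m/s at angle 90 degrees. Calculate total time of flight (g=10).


Given: v0 = 52 m/s, theta = 90 deg, g = 10 m/s^2
sin(90) = 1
Using T = 2*v0*sin(theta) / g
T = 2*52*1 / 10
T = 104 / 10
T = 52/5 s

52/5 s


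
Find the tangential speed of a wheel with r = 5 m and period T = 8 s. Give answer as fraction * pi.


Given: radius r = 5 m, period T = 8 s
Using v = 2*pi*r / T
v = 2*pi*5 / 8
v = 10*pi / 8
v = 5/4*pi m/s

5/4*pi m/s


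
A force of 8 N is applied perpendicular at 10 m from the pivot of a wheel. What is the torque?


Given: F = 8 N, r = 10 m, angle = 90 deg (perpendicular)
Using tau = F * r * sin(90)
sin(90) = 1
tau = 8 * 10 * 1
tau = 80 Nm

80 Nm


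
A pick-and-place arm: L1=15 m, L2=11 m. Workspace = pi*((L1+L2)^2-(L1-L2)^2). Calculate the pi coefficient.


Given: L1 = 15, L2 = 11
(L1+L2)^2 = (26)^2 = 676
(L1-L2)^2 = (4)^2 = 16
Difference = 676 - 16 = 660
This equals 4*L1*L2 = 4*15*11 = 660
Workspace area = 660*pi

660


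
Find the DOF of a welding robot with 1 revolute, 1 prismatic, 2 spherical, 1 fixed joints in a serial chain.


Given: serial robot with 1 revolute, 1 prismatic, 2 spherical, 1 fixed joints
DOF contribution per joint type: revolute=1, prismatic=1, spherical=3, fixed=0
DOF = 1*1 + 1*1 + 2*3 + 1*0
DOF = 8

8


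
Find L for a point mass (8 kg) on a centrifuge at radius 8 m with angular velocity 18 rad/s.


Given: m = 8 kg, r = 8 m, omega = 18 rad/s
For a point mass: I = m*r^2
I = 8*8^2 = 8*64 = 512
L = I*omega = 512*18
L = 9216 kg*m^2/s

9216 kg*m^2/s


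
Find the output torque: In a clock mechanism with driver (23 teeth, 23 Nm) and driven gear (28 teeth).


Given: N1 = 23, N2 = 28, T1 = 23 Nm
Using T2/T1 = N2/N1
T2 = T1 * N2 / N1
T2 = 23 * 28 / 23
T2 = 644 / 23
T2 = 28 Nm

28 Nm


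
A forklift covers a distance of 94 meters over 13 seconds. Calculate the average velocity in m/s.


Given: distance d = 94 m, time t = 13 s
Using v = d / t
v = 94 / 13
v = 94/13 m/s

94/13 m/s


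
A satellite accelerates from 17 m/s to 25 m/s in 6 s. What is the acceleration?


Given: initial velocity v0 = 17 m/s, final velocity v = 25 m/s, time t = 6 s
Using a = (v - v0) / t
a = (25 - 17) / 6
a = 8 / 6
a = 4/3 m/s^2

4/3 m/s^2


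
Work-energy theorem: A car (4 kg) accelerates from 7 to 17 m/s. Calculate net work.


Given: m = 4 kg, v0 = 7 m/s, v = 17 m/s
Using W = (1/2)*m*(v^2 - v0^2)
v^2 = 17^2 = 289
v0^2 = 7^2 = 49
v^2 - v0^2 = 289 - 49 = 240
W = (1/2)*4*240 = 480 J

480 J


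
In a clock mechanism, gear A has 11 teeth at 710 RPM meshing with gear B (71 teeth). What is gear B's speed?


Given: N1 = 11 teeth, w1 = 710 RPM, N2 = 71 teeth
Using N1*w1 = N2*w2
w2 = N1*w1 / N2
w2 = 11*710 / 71
w2 = 7810 / 71
w2 = 110 RPM

110 RPM


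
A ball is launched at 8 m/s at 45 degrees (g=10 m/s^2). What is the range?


Given: v0 = 8 m/s, theta = 45 deg, g = 10 m/s^2
sin(2*45) = sin(90) = 1
Using R = v0^2 * sin(2*theta) / g
R = 8^2 * 1 / 10
R = 64 / 10
R = 32/5 m

32/5 m


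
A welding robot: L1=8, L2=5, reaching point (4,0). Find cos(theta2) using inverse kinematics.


Given: L1 = 8, L2 = 5, target (x, y) = (4, 0)
Using cos(theta2) = (x^2 + y^2 - L1^2 - L2^2) / (2*L1*L2)
x^2 + y^2 = 4^2 + 0 = 16
L1^2 + L2^2 = 64 + 25 = 89
Numerator = 16 - 89 = -73
Denominator = 2*8*5 = 80
cos(theta2) = -73/80 = -73/80

-73/80


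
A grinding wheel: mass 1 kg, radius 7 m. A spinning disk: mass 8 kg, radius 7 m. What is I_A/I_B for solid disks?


Given: M1=1 kg, R1=7 m, M2=8 kg, R2=7 m
For a disk: I = (1/2)*M*R^2, so I_A/I_B = (M1*R1^2)/(M2*R2^2)
M1*R1^2 = 1*49 = 49
M2*R2^2 = 8*49 = 392
I_A/I_B = 49/392 = 1/8

1/8


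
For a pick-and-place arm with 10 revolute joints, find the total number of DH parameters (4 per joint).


Given: 10 joints, 4 DH parameters per joint (d, theta, a, alpha)
Total DH parameters = number_of_joints * 4
Total = 10 * 4
Total = 40

40


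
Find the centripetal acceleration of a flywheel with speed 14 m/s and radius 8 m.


Given: v = 14 m/s, r = 8 m
Using a_c = v^2 / r
a_c = 14^2 / 8
a_c = 196 / 8
a_c = 49/2 m/s^2

49/2 m/s^2


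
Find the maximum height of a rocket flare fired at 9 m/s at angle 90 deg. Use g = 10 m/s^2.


Given: v0 = 9 m/s, theta = 90 deg, g = 10 m/s^2
sin^2(90) = 1
Using H = v0^2 * sin^2(theta) / (2*g)
H = 9^2 * 1 / (2*10)
H = 81 * 1 / 20
H = 81 / 20
H = 81/20 m

81/20 m


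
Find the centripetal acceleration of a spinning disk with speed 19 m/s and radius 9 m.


Given: v = 19 m/s, r = 9 m
Using a_c = v^2 / r
a_c = 19^2 / 9
a_c = 361 / 9
a_c = 361/9 m/s^2

361/9 m/s^2


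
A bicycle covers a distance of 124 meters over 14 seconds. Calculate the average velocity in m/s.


Given: distance d = 124 m, time t = 14 s
Using v = d / t
v = 124 / 14
v = 62/7 m/s

62/7 m/s


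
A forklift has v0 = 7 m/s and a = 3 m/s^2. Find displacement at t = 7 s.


Given: v0 = 7 m/s, a = 3 m/s^2, t = 7 s
Using s = v0*t + (1/2)*a*t^2
s = 7*7 + (1/2)*3*7^2
s = 49 + (1/2)*147
s = 49 + 147/2
s = 245/2

245/2 m


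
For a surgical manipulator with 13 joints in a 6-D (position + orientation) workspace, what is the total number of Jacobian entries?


Given: task space dimension = 6, joints = 13
Jacobian is a 6 x 13 matrix
Total entries = rows * columns
Total = 6 * 13
Total = 78

78


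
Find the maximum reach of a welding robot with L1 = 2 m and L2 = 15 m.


Given: L1 = 2 m, L2 = 15 m
For a 2-link planar arm, max reach = L1 + L2 (fully extended)
Max reach = 2 + 15
Max reach = 17 m

17 m


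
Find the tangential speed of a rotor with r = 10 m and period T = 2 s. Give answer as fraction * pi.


Given: radius r = 10 m, period T = 2 s
Using v = 2*pi*r / T
v = 2*pi*10 / 2
v = 20*pi / 2
v = 10*pi m/s

10*pi m/s


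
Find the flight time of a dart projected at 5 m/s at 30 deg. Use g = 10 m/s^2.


Given: v0 = 5 m/s, theta = 30 deg, g = 10 m/s^2
sin(30) = 1/2
Using T = 2*v0*sin(theta) / g
T = 2*5*1/2 / 10
T = 5 / 10
T = 1/2 s

1/2 s


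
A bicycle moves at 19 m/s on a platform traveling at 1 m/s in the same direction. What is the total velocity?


Given: object velocity = 19 m/s, platform velocity = 1 m/s (same direction)
Using classical velocity addition: v_total = v_object + v_platform
v_total = 19 + 1
v_total = 20 m/s

20 m/s


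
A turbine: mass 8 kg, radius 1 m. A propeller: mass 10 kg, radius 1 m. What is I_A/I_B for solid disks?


Given: M1=8 kg, R1=1 m, M2=10 kg, R2=1 m
For a disk: I = (1/2)*M*R^2, so I_A/I_B = (M1*R1^2)/(M2*R2^2)
M1*R1^2 = 8*1 = 8
M2*R2^2 = 10*1 = 10
I_A/I_B = 8/10 = 4/5

4/5


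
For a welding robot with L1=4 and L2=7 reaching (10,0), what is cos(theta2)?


Given: L1 = 4, L2 = 7, target (x, y) = (10, 0)
Using cos(theta2) = (x^2 + y^2 - L1^2 - L2^2) / (2*L1*L2)
x^2 + y^2 = 10^2 + 0 = 100
L1^2 + L2^2 = 16 + 49 = 65
Numerator = 100 - 65 = 35
Denominator = 2*4*7 = 56
cos(theta2) = 35/56 = 5/8

5/8


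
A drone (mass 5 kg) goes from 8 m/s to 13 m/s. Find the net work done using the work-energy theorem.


Given: m = 5 kg, v0 = 8 m/s, v = 13 m/s
Using W = (1/2)*m*(v^2 - v0^2)
v^2 = 13^2 = 169
v0^2 = 8^2 = 64
v^2 - v0^2 = 169 - 64 = 105
W = (1/2)*5*105 = 525/2 J

525/2 J


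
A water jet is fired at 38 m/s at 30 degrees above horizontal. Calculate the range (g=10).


Given: v0 = 38 m/s, theta = 30 deg, g = 10 m/s^2
sin(2*30) = sin(60) = sqrt(3)/2
Using R = v0^2 * sin(2*theta) / g
R = 38^2 * (sqrt(3)/2) / 10
R = 1444 * sqrt(3) / 20
R = 361/5*sqrt(3) m

361/5*sqrt(3) m


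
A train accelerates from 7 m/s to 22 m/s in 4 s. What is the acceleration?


Given: initial velocity v0 = 7 m/s, final velocity v = 22 m/s, time t = 4 s
Using a = (v - v0) / t
a = (22 - 7) / 4
a = 15 / 4
a = 15/4 m/s^2

15/4 m/s^2


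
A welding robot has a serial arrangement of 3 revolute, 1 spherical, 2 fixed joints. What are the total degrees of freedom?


Given: serial robot with 3 revolute, 1 spherical, 2 fixed joints
DOF contribution per joint type: revolute=1, prismatic=1, spherical=3, fixed=0
DOF = 3*1 + 1*3 + 2*0
DOF = 6

6


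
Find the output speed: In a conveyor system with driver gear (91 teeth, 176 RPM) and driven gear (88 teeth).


Given: N1 = 91 teeth, w1 = 176 RPM, N2 = 88 teeth
Using N1*w1 = N2*w2
w2 = N1*w1 / N2
w2 = 91*176 / 88
w2 = 16016 / 88
w2 = 182 RPM

182 RPM


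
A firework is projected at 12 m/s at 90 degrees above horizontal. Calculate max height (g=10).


Given: v0 = 12 m/s, theta = 90 deg, g = 10 m/s^2
sin^2(90) = 1
Using H = v0^2 * sin^2(theta) / (2*g)
H = 12^2 * 1 / (2*10)
H = 144 * 1 / 20
H = 144 / 20
H = 36/5 m

36/5 m


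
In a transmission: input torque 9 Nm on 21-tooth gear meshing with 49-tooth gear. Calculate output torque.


Given: N1 = 21, N2 = 49, T1 = 9 Nm
Using T2/T1 = N2/N1
T2 = T1 * N2 / N1
T2 = 9 * 49 / 21
T2 = 441 / 21
T2 = 21 Nm

21 Nm


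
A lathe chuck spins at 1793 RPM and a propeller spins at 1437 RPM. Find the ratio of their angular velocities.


Given: RPM_A = 1793, RPM_B = 1437
omega = 2*pi*RPM/60, so omega_A/omega_B = RPM_A / RPM_B
omega_A/omega_B = 1793 / 1437
omega_A/omega_B = 1793/1437

1793/1437


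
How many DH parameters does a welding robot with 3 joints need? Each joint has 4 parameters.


Given: 3 joints, 4 DH parameters per joint (d, theta, a, alpha)
Total DH parameters = number_of_joints * 4
Total = 3 * 4
Total = 12

12


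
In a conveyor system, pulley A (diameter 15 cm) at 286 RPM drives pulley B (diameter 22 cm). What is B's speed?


Given: D1 = 15 cm, w1 = 286 RPM, D2 = 22 cm
Using D1*w1 = D2*w2
w2 = D1*w1 / D2
w2 = 15*286 / 22
w2 = 4290 / 22
w2 = 195 RPM

195 RPM


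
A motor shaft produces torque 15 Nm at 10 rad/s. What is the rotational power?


Given: tau = 15 Nm, omega = 10 rad/s
Using P = tau * omega
P = 15 * 10
P = 150 W

150 W


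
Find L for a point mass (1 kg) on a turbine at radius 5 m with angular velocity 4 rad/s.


Given: m = 1 kg, r = 5 m, omega = 4 rad/s
For a point mass: I = m*r^2
I = 1*5^2 = 1*25 = 25
L = I*omega = 25*4
L = 100 kg*m^2/s

100 kg*m^2/s


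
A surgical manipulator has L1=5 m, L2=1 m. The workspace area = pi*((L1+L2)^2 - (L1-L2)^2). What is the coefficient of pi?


Given: L1 = 5, L2 = 1
(L1+L2)^2 = (6)^2 = 36
(L1-L2)^2 = (4)^2 = 16
Difference = 36 - 16 = 20
This equals 4*L1*L2 = 4*5*1 = 20
Workspace area = 20*pi

20


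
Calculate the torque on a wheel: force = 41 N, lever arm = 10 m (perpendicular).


Given: F = 41 N, r = 10 m, angle = 90 deg (perpendicular)
Using tau = F * r * sin(90)
sin(90) = 1
tau = 41 * 10 * 1
tau = 410 Nm

410 Nm


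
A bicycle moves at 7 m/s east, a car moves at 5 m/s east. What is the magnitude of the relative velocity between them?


Given: v_A = 7 m/s east, v_B = 5 m/s east
Both move in the same direction; relative speed = |v_A - v_B|
|7 - 5| = |2|
= 2 m/s

2 m/s


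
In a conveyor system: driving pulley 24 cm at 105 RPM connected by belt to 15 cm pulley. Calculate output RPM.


Given: D1 = 24 cm, w1 = 105 RPM, D2 = 15 cm
Using D1*w1 = D2*w2
w2 = D1*w1 / D2
w2 = 24*105 / 15
w2 = 2520 / 15
w2 = 168 RPM

168 RPM


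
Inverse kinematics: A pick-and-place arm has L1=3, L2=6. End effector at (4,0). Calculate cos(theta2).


Given: L1 = 3, L2 = 6, target (x, y) = (4, 0)
Using cos(theta2) = (x^2 + y^2 - L1^2 - L2^2) / (2*L1*L2)
x^2 + y^2 = 4^2 + 0 = 16
L1^2 + L2^2 = 9 + 36 = 45
Numerator = 16 - 45 = -29
Denominator = 2*3*6 = 36
cos(theta2) = -29/36 = -29/36

-29/36


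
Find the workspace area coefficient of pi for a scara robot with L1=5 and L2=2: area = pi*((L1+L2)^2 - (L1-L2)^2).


Given: L1 = 5, L2 = 2
(L1+L2)^2 = (7)^2 = 49
(L1-L2)^2 = (3)^2 = 9
Difference = 49 - 9 = 40
This equals 4*L1*L2 = 4*5*2 = 40
Workspace area = 40*pi

40


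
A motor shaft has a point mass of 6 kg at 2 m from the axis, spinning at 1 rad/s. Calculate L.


Given: m = 6 kg, r = 2 m, omega = 1 rad/s
For a point mass: I = m*r^2
I = 6*2^2 = 6*4 = 24
L = I*omega = 24*1
L = 24 kg*m^2/s

24 kg*m^2/s


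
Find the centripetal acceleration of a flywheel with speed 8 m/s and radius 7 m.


Given: v = 8 m/s, r = 7 m
Using a_c = v^2 / r
a_c = 8^2 / 7
a_c = 64 / 7
a_c = 64/7 m/s^2

64/7 m/s^2


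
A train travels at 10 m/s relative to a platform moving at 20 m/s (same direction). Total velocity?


Given: object velocity = 10 m/s, platform velocity = 20 m/s (same direction)
Using classical velocity addition: v_total = v_object + v_platform
v_total = 10 + 20
v_total = 30 m/s

30 m/s


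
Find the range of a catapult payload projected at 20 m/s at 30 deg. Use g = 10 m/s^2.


Given: v0 = 20 m/s, theta = 30 deg, g = 10 m/s^2
sin(2*30) = sin(60) = sqrt(3)/2
Using R = v0^2 * sin(2*theta) / g
R = 20^2 * (sqrt(3)/2) / 10
R = 400 * sqrt(3) / 20
R = 20*sqrt(3) m

20*sqrt(3) m


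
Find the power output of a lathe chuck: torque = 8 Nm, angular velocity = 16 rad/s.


Given: tau = 8 Nm, omega = 16 rad/s
Using P = tau * omega
P = 8 * 16
P = 128 W

128 W


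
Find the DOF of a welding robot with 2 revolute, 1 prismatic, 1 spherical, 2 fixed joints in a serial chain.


Given: serial robot with 2 revolute, 1 prismatic, 1 spherical, 2 fixed joints
DOF contribution per joint type: revolute=1, prismatic=1, spherical=3, fixed=0
DOF = 2*1 + 1*1 + 1*3 + 2*0
DOF = 6

6


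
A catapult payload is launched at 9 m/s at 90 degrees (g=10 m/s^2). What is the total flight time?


Given: v0 = 9 m/s, theta = 90 deg, g = 10 m/s^2
sin(90) = 1
Using T = 2*v0*sin(theta) / g
T = 2*9*1 / 10
T = 18 / 10
T = 9/5 s

9/5 s


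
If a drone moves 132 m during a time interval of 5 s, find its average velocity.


Given: distance d = 132 m, time t = 5 s
Using v = d / t
v = 132 / 5
v = 132/5 m/s

132/5 m/s


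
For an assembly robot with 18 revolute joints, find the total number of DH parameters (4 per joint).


Given: 18 joints, 4 DH parameters per joint (d, theta, a, alpha)
Total DH parameters = number_of_joints * 4
Total = 18 * 4
Total = 72

72


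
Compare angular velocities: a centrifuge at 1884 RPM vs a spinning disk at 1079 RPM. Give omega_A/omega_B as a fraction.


Given: RPM_A = 1884, RPM_B = 1079
omega = 2*pi*RPM/60, so omega_A/omega_B = RPM_A / RPM_B
omega_A/omega_B = 1884 / 1079
omega_A/omega_B = 1884/1079

1884/1079


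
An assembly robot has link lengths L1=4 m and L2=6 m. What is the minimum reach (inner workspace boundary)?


Given: L1 = 4 m, L2 = 6 m
For a 2-link planar arm, min reach = |L1 - L2| (second link folded back)
Min reach = |4 - 6|
Min reach = 2 m

2 m


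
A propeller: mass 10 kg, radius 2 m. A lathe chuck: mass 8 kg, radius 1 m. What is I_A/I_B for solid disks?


Given: M1=10 kg, R1=2 m, M2=8 kg, R2=1 m
For a disk: I = (1/2)*M*R^2, so I_A/I_B = (M1*R1^2)/(M2*R2^2)
M1*R1^2 = 10*4 = 40
M2*R2^2 = 8*1 = 8
I_A/I_B = 40/8 = 5

5


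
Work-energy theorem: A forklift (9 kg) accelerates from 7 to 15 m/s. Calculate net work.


Given: m = 9 kg, v0 = 7 m/s, v = 15 m/s
Using W = (1/2)*m*(v^2 - v0^2)
v^2 = 15^2 = 225
v0^2 = 7^2 = 49
v^2 - v0^2 = 225 - 49 = 176
W = (1/2)*9*176 = 792 J

792 J


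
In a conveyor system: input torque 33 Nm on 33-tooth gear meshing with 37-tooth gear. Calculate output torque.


Given: N1 = 33, N2 = 37, T1 = 33 Nm
Using T2/T1 = N2/N1
T2 = T1 * N2 / N1
T2 = 33 * 37 / 33
T2 = 1221 / 33
T2 = 37 Nm

37 Nm


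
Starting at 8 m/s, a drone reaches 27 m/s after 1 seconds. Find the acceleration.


Given: initial velocity v0 = 8 m/s, final velocity v = 27 m/s, time t = 1 s
Using a = (v - v0) / t
a = (27 - 8) / 1
a = 19 / 1
a = 19 m/s^2

19 m/s^2


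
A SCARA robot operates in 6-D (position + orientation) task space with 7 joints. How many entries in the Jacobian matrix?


Given: task space dimension = 6, joints = 7
Jacobian is a 6 x 7 matrix
Total entries = rows * columns
Total = 6 * 7
Total = 42

42


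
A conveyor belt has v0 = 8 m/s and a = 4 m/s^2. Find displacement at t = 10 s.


Given: v0 = 8 m/s, a = 4 m/s^2, t = 10 s
Using s = v0*t + (1/2)*a*t^2
s = 8*10 + (1/2)*4*10^2
s = 80 + (1/2)*400
s = 80 + 200
s = 280

280 m


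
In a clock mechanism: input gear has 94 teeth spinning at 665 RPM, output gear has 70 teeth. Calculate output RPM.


Given: N1 = 94 teeth, w1 = 665 RPM, N2 = 70 teeth
Using N1*w1 = N2*w2
w2 = N1*w1 / N2
w2 = 94*665 / 70
w2 = 62510 / 70
w2 = 893 RPM

893 RPM


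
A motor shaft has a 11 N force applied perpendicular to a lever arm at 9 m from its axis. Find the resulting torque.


Given: F = 11 N, r = 9 m, angle = 90 deg (perpendicular)
Using tau = F * r * sin(90)
sin(90) = 1
tau = 11 * 9 * 1
tau = 99 Nm

99 Nm


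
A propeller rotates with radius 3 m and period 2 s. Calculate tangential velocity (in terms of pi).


Given: radius r = 3 m, period T = 2 s
Using v = 2*pi*r / T
v = 2*pi*3 / 2
v = 6*pi / 2
v = 3*pi m/s

3*pi m/s


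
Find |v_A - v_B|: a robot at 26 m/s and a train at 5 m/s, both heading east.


Given: v_A = 26 m/s east, v_B = 5 m/s east
Both move in the same direction; relative speed = |v_A - v_B|
|26 - 5| = |21|
= 21 m/s

21 m/s


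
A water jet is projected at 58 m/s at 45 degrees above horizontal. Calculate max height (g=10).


Given: v0 = 58 m/s, theta = 45 deg, g = 10 m/s^2
sin^2(45) = 1/2
Using H = v0^2 * sin^2(theta) / (2*g)
H = 58^2 * 1/2 / (2*10)
H = 3364 * 1/2 / 20
H = 1682 / 20
H = 841/10 m

841/10 m
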